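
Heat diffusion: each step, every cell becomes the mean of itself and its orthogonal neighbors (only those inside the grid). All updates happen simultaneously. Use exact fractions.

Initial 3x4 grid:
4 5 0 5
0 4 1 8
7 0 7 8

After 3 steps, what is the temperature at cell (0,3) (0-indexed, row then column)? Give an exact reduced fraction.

Step 1: cell (0,3) = 13/3
Step 2: cell (0,3) = 151/36
Step 3: cell (0,3) = 947/216
Full grid after step 3:
  425/144 79/24 319/90 947/216
  1891/576 3811/1200 423/100 2273/480
  1369/432 275/72 793/180 581/108

Answer: 947/216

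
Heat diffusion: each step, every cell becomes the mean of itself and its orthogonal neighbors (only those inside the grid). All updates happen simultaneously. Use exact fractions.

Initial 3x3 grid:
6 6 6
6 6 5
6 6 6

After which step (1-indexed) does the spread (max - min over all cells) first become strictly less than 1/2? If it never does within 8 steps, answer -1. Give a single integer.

Answer: 1

Derivation:
Step 1: max=6, min=17/3, spread=1/3
  -> spread < 1/2 first at step 1
Step 2: max=6, min=1373/240, spread=67/240
Step 3: max=1193/200, min=12523/2160, spread=1807/10800
Step 4: max=32039/5400, min=5026037/864000, spread=33401/288000
Step 5: max=3196609/540000, min=45426067/7776000, spread=3025513/38880000
Step 6: max=170044051/28800000, min=18197473133/3110400000, spread=53531/995328
Step 7: max=45864883949/7776000000, min=1093711074151/186624000000, spread=450953/11943936
Step 8: max=5497711389481/933120000000, min=65675736439397/11197440000000, spread=3799043/143327232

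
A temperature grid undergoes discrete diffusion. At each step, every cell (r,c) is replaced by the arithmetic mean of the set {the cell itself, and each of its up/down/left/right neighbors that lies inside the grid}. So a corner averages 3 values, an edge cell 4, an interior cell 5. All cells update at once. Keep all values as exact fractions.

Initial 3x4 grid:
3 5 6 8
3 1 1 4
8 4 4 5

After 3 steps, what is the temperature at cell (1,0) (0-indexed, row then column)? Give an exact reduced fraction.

Answer: 2219/576

Derivation:
Step 1: cell (1,0) = 15/4
Step 2: cell (1,0) = 913/240
Step 3: cell (1,0) = 2219/576
Full grid after step 3:
  4079/1080 5603/1440 2071/480 1133/240
  2219/576 4523/1200 121/30 6331/1440
  481/120 1871/480 5623/1440 8957/2160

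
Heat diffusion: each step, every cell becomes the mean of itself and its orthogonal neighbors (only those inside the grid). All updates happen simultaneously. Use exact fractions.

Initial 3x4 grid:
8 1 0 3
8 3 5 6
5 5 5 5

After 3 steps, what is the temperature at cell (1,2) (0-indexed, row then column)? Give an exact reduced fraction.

Answer: 12163/3000

Derivation:
Step 1: cell (1,2) = 19/5
Step 2: cell (1,2) = 101/25
Step 3: cell (1,2) = 12163/3000
Full grid after step 3:
  10249/2160 28927/7200 2843/800 317/90
  18221/3600 27241/6000 12163/3000 59839/14400
  1919/360 2921/600 16831/3600 10013/2160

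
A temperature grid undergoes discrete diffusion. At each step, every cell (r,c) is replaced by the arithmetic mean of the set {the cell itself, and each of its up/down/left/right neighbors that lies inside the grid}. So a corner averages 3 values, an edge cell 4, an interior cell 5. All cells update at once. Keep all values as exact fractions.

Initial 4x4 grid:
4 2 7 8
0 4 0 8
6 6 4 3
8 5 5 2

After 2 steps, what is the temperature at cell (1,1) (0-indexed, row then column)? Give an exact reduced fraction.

Step 1: cell (1,1) = 12/5
Step 2: cell (1,1) = 79/20
Full grid after step 2:
  13/4 129/40 623/120 50/9
  129/40 79/20 98/25 319/60
  119/24 22/5 429/100 239/60
  52/9 16/3 127/30 139/36

Answer: 79/20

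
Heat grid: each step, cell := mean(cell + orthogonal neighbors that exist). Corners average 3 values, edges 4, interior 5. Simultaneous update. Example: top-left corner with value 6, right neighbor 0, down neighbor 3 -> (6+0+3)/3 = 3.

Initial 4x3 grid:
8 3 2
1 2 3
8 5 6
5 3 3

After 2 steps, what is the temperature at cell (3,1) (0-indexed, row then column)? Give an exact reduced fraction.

Step 1: cell (3,1) = 4
Step 2: cell (3,1) = 68/15
Full grid after step 2:
  25/6 793/240 29/9
  163/40 387/100 389/120
  589/120 103/25 163/40
  169/36 68/15 49/12

Answer: 68/15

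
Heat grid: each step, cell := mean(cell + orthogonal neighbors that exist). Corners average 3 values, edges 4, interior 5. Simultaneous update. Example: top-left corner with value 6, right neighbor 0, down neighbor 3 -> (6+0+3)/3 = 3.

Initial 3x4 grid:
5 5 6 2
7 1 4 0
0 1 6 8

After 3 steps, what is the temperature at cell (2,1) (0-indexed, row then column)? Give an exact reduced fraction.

Step 1: cell (2,1) = 2
Step 2: cell (2,1) = 781/240
Step 3: cell (2,1) = 4643/1440
Full grid after step 3:
  9091/2160 2839/720 1391/360 1921/540
  10169/2880 2243/600 869/240 1097/288
  436/135 4643/1440 5459/1440 8329/2160

Answer: 4643/1440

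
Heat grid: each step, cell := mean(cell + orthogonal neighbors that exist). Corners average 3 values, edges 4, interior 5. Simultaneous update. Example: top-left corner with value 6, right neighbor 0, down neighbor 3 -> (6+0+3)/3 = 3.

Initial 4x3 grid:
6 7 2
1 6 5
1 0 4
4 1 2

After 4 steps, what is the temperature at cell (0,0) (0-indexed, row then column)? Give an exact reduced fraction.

Answer: 520979/129600

Derivation:
Step 1: cell (0,0) = 14/3
Step 2: cell (0,0) = 161/36
Step 3: cell (0,0) = 8953/2160
Step 4: cell (0,0) = 520979/129600
Full grid after step 4:
  520979/129600 3578951/864000 546179/129600
  371267/108000 1304209/360000 99473/27000
  32383/12000 998059/360000 160661/54000
  96443/43200 2030741/864000 322729/129600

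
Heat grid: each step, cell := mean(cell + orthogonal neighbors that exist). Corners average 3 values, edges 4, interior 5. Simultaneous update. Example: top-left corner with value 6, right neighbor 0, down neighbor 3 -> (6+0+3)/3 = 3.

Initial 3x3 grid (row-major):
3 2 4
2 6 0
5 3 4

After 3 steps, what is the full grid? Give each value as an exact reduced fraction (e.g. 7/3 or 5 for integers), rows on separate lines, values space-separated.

Answer: 6551/2160 46027/14400 223/80
6319/1800 6083/2000 23051/7200
3673/1080 25651/7200 416/135

Derivation:
After step 1:
  7/3 15/4 2
  4 13/5 7/2
  10/3 9/2 7/3
After step 2:
  121/36 641/240 37/12
  46/15 367/100 313/120
  71/18 383/120 31/9
After step 3:
  6551/2160 46027/14400 223/80
  6319/1800 6083/2000 23051/7200
  3673/1080 25651/7200 416/135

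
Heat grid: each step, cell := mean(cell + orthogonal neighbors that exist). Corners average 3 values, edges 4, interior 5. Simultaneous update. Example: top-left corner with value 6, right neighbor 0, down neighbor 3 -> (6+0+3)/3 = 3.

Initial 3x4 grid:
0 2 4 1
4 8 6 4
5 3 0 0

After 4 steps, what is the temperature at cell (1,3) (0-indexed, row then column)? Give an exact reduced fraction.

Answer: 520741/172800

Derivation:
Step 1: cell (1,3) = 11/4
Step 2: cell (1,3) = 689/240
Step 3: cell (1,3) = 8231/2880
Step 4: cell (1,3) = 520741/172800
Full grid after step 4:
  10369/2880 16807/4800 48373/14400 26857/8640
  212269/57600 87247/24000 235151/72000 520741/172800
  32747/8640 51521/14400 138919/43200 74171/25920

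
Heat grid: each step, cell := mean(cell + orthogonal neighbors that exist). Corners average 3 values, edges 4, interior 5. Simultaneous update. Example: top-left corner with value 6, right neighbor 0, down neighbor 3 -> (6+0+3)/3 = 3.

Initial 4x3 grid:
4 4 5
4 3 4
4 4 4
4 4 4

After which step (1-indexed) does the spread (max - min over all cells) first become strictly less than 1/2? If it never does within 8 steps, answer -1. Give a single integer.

Answer: 2

Derivation:
Step 1: max=13/3, min=15/4, spread=7/12
Step 2: max=37/9, min=387/100, spread=217/900
  -> spread < 1/2 first at step 2
Step 3: max=548/135, min=9337/2400, spread=3647/21600
Step 4: max=64979/16200, min=31351/8000, spread=59729/648000
Step 5: max=3884431/972000, min=8495003/2160000, spread=1233593/19440000
Step 6: max=116102377/29160000, min=21261973/5400000, spread=3219307/72900000
Step 7: max=13910651011/3499200000, min=3065795183/777600000, spread=1833163/55987200
Step 8: max=833459585549/209952000000, min=184090929997/46656000000, spread=80806409/3359232000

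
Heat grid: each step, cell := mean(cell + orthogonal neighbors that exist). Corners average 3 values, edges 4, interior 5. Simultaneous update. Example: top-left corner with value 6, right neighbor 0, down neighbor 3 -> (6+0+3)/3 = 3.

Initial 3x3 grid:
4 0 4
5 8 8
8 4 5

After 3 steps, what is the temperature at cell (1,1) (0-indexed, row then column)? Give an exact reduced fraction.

Step 1: cell (1,1) = 5
Step 2: cell (1,1) = 111/20
Step 3: cell (1,1) = 6097/1200
Full grid after step 3:
  643/144 1123/240 671/144
  15121/2880 6097/1200 15541/2880
  1201/216 16781/2880 1219/216

Answer: 6097/1200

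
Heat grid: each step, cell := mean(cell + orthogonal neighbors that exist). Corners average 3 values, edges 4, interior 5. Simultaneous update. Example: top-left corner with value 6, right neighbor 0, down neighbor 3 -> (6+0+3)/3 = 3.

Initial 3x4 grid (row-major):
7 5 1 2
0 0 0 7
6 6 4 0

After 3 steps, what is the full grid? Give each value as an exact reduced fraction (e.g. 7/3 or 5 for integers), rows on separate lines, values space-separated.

Answer: 389/120 7277/2400 18731/7200 2947/1080
5453/1600 1469/500 1409/500 12619/4800
823/240 1963/600 10253/3600 6379/2160

Derivation:
After step 1:
  4 13/4 2 10/3
  13/4 11/5 12/5 9/4
  4 4 5/2 11/3
After step 2:
  7/2 229/80 659/240 91/36
  269/80 151/50 227/100 233/80
  15/4 127/40 377/120 101/36
After step 3:
  389/120 7277/2400 18731/7200 2947/1080
  5453/1600 1469/500 1409/500 12619/4800
  823/240 1963/600 10253/3600 6379/2160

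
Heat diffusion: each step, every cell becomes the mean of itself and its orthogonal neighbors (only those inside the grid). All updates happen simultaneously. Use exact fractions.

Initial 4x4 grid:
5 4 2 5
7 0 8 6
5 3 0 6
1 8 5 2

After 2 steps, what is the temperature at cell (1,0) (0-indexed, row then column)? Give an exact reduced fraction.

Answer: 1079/240

Derivation:
Step 1: cell (1,0) = 17/4
Step 2: cell (1,0) = 1079/240
Full grid after step 2:
  37/9 517/120 451/120 46/9
  1079/240 89/25 23/5 1037/240
  967/240 81/20 361/100 1109/240
  155/36 119/30 251/60 139/36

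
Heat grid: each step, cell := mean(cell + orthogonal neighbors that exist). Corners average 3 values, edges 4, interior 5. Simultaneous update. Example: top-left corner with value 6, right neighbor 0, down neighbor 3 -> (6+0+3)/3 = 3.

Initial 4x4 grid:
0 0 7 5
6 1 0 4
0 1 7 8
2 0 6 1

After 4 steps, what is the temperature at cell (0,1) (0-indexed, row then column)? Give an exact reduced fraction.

Answer: 30541/12000

Derivation:
Step 1: cell (0,1) = 2
Step 2: cell (0,1) = 43/20
Step 3: cell (0,1) = 979/400
Step 4: cell (0,1) = 30541/12000
Full grid after step 4:
  1427/675 30541/12000 72161/21600 251543/64800
  74173/36000 9499/3750 613781/180000 174679/43200
  1735/864 462991/180000 17369/5000 297017/72000
  134533/64800 110357/43200 250867/72000 1463/360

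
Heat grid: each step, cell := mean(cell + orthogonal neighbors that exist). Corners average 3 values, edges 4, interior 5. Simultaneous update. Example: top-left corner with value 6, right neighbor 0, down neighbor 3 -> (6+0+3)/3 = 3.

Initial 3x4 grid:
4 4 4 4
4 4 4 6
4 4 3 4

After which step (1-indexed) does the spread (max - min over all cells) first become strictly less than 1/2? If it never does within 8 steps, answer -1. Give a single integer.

Step 1: max=14/3, min=15/4, spread=11/12
Step 2: max=177/40, min=31/8, spread=11/20
Step 3: max=4691/1080, min=283/72, spread=223/540
  -> spread < 1/2 first at step 3
Step 4: max=276307/64800, min=42677/10800, spread=4049/12960
Step 5: max=16441193/3888000, min=1285619/324000, spread=202753/777600
Step 6: max=978712207/233280000, min=19386559/4860000, spread=385259/1866240
Step 7: max=58429412813/13996800000, min=1167776981/291600000, spread=95044709/559872000
Step 8: max=3490898610967/839808000000, min=70327966429/17496000000, spread=921249779/6718464000

Answer: 3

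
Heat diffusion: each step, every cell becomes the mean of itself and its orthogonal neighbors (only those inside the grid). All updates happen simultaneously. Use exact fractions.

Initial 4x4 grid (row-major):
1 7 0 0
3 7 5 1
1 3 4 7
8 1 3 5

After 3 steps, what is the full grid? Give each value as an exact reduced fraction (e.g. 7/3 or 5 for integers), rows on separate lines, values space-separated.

Answer: 805/216 24511/7200 22463/7200 5489/2160
25771/7200 461/120 19931/6000 5867/1800
26651/7200 21713/6000 3971/1000 149/40
7427/2160 13603/3600 307/80 1499/360

Derivation:
After step 1:
  11/3 15/4 3 1/3
  3 5 17/5 13/4
  15/4 16/5 22/5 17/4
  10/3 15/4 13/4 5
After step 2:
  125/36 185/48 629/240 79/36
  185/48 367/100 381/100 337/120
  797/240 201/50 37/10 169/40
  65/18 203/60 41/10 25/6
After step 3:
  805/216 24511/7200 22463/7200 5489/2160
  25771/7200 461/120 19931/6000 5867/1800
  26651/7200 21713/6000 3971/1000 149/40
  7427/2160 13603/3600 307/80 1499/360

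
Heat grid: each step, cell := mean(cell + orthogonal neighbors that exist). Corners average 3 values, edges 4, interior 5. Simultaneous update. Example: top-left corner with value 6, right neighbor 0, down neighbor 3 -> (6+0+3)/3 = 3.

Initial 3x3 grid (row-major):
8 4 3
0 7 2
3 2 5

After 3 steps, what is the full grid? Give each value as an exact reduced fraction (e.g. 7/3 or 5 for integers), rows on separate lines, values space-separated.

After step 1:
  4 11/2 3
  9/2 3 17/4
  5/3 17/4 3
After step 2:
  14/3 31/8 17/4
  79/24 43/10 53/16
  125/36 143/48 23/6
After step 3:
  71/18 2051/480 61/16
  5663/1440 2131/600 3767/960
  1403/432 10501/2880 27/8

Answer: 71/18 2051/480 61/16
5663/1440 2131/600 3767/960
1403/432 10501/2880 27/8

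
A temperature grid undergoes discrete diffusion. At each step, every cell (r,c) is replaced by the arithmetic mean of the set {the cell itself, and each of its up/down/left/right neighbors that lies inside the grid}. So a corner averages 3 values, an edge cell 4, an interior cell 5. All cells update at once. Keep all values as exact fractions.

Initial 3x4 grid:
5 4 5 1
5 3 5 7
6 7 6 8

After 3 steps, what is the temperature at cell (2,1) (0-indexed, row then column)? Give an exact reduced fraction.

Step 1: cell (2,1) = 11/2
Step 2: cell (2,1) = 57/10
Step 3: cell (2,1) = 331/60
Full grid after step 3:
  10063/2160 3277/720 3293/720 10277/2160
  14347/2880 6029/1200 6211/1200 15293/2880
  3881/720 331/60 231/40 4259/720

Answer: 331/60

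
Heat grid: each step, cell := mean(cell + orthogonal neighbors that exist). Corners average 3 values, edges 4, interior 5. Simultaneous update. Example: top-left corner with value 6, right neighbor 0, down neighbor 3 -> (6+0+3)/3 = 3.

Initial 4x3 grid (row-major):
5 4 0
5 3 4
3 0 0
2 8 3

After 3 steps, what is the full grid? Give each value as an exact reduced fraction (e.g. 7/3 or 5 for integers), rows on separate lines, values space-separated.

Answer: 3911/1080 457/144 2951/1080
2491/720 449/150 923/360
2351/720 241/80 469/180
7403/2160 997/320 6403/2160

Derivation:
After step 1:
  14/3 3 8/3
  4 16/5 7/4
  5/2 14/5 7/4
  13/3 13/4 11/3
After step 2:
  35/9 203/60 89/36
  431/120 59/20 281/120
  409/120 27/10 299/120
  121/36 281/80 26/9
After step 3:
  3911/1080 457/144 2951/1080
  2491/720 449/150 923/360
  2351/720 241/80 469/180
  7403/2160 997/320 6403/2160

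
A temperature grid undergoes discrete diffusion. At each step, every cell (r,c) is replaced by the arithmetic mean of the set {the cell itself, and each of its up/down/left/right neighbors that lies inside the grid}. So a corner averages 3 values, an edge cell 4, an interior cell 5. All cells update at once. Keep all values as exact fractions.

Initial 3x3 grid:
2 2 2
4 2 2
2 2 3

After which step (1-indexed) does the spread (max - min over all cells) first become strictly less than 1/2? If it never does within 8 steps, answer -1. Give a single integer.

Step 1: max=8/3, min=2, spread=2/3
Step 2: max=307/120, min=25/12, spread=19/40
  -> spread < 1/2 first at step 2
Step 3: max=5359/2160, min=1583/720, spread=61/216
Step 4: max=313913/129600, min=96121/43200, spread=511/2592
Step 5: max=18700111/7776000, min=5874287/2592000, spread=4309/31104
Step 6: max=1110471017/466560000, min=355034089/155520000, spread=36295/373248
Step 7: max=66290458399/27993600000, min=21459792383/9331200000, spread=305773/4478976
Step 8: max=3958741692953/1679616000000, min=1292747741401/559872000000, spread=2575951/53747712

Answer: 2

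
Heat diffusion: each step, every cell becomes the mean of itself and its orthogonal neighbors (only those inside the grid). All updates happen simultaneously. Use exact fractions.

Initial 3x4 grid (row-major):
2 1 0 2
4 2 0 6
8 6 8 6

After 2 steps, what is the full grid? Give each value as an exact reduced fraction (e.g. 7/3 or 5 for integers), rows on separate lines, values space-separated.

Answer: 91/36 26/15 59/30 83/36
56/15 341/100 301/100 481/120
16/3 49/10 313/60 91/18

Derivation:
After step 1:
  7/3 5/4 3/4 8/3
  4 13/5 16/5 7/2
  6 6 5 20/3
After step 2:
  91/36 26/15 59/30 83/36
  56/15 341/100 301/100 481/120
  16/3 49/10 313/60 91/18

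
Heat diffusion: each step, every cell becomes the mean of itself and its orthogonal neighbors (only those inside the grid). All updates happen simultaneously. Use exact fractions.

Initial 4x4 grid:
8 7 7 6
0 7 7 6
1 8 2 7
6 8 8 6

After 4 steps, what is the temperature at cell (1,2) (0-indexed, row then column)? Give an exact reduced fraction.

Step 1: cell (1,2) = 29/5
Step 2: cell (1,2) = 25/4
Step 3: cell (1,2) = 36113/6000
Step 4: cell (1,2) = 1097483/180000
Full grid after step 4:
  118051/21600 8783/1500 83297/13500 81997/12960
  381769/72000 22543/4000 1097483/180000 1330547/216000
  375817/72000 340123/60000 357523/60000 446161/72000
  117313/21600 205541/36000 221173/36000 133193/21600

Answer: 1097483/180000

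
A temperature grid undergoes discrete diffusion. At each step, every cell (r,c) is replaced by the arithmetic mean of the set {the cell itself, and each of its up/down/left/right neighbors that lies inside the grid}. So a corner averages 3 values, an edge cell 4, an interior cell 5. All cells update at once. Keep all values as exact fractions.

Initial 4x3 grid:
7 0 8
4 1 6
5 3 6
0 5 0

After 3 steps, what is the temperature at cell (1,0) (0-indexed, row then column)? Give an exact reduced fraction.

Step 1: cell (1,0) = 17/4
Step 2: cell (1,0) = 823/240
Step 3: cell (1,0) = 27193/7200
Full grid after step 3:
  8053/2160 14809/3600 2257/540
  27193/7200 22199/6000 3821/900
  23333/7200 7293/2000 13079/3600
  1393/432 3683/1200 95/27

Answer: 27193/7200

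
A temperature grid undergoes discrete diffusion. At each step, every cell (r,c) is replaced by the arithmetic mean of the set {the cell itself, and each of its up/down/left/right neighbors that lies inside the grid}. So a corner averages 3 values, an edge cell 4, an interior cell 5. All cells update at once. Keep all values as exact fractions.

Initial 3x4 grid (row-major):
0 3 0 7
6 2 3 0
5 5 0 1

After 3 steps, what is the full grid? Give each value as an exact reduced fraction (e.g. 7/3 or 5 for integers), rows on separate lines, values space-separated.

After step 1:
  3 5/4 13/4 7/3
  13/4 19/5 1 11/4
  16/3 3 9/4 1/3
After step 2:
  5/2 113/40 47/24 25/9
  923/240 123/50 261/100 77/48
  139/36 863/240 79/48 16/9
After step 3:
  2201/720 2923/1200 4577/1800 913/432
  45601/14400 4601/1500 6167/3000 31571/14400
  4069/1080 20813/7200 17333/7200 181/108

Answer: 2201/720 2923/1200 4577/1800 913/432
45601/14400 4601/1500 6167/3000 31571/14400
4069/1080 20813/7200 17333/7200 181/108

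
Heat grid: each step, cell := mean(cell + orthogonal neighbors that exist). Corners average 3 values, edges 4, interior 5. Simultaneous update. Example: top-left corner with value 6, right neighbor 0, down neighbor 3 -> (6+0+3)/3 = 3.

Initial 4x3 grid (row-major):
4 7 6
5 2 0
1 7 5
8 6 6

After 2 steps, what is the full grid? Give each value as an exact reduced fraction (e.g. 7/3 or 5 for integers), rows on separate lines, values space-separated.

After step 1:
  16/3 19/4 13/3
  3 21/5 13/4
  21/4 21/5 9/2
  5 27/4 17/3
After step 2:
  157/36 1117/240 37/9
  1067/240 97/25 977/240
  349/80 249/50 1057/240
  17/3 1297/240 203/36

Answer: 157/36 1117/240 37/9
1067/240 97/25 977/240
349/80 249/50 1057/240
17/3 1297/240 203/36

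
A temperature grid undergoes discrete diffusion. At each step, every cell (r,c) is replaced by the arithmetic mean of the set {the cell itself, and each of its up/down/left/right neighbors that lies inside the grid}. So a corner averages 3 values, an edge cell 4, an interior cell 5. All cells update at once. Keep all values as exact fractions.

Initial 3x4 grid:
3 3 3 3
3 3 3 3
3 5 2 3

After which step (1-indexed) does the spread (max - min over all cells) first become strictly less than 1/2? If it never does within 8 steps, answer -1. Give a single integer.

Step 1: max=11/3, min=8/3, spread=1
Step 2: max=407/120, min=43/15, spread=21/40
Step 3: max=3587/1080, min=529/180, spread=413/1080
  -> spread < 1/2 first at step 3
Step 4: max=104561/32400, min=160141/54000, spread=21191/81000
Step 5: max=3120167/972000, min=107431/36000, spread=21953/97200
Step 6: max=46290517/14580000, min=29247203/9720000, spread=193577/1166400
Step 7: max=691172507/218700000, min=1760462777/583200000, spread=9919669/69984000
Step 8: max=165008264377/52488000000, min=35373687431/11664000000, spread=18645347/167961600

Answer: 3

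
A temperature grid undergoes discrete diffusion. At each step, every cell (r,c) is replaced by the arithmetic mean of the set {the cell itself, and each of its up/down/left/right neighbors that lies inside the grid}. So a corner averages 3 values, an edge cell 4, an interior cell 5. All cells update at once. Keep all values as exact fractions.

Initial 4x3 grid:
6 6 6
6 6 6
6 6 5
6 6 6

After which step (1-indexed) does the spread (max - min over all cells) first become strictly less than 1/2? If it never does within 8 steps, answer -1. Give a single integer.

Answer: 1

Derivation:
Step 1: max=6, min=17/3, spread=1/3
  -> spread < 1/2 first at step 1
Step 2: max=6, min=689/120, spread=31/120
Step 3: max=6, min=6269/1080, spread=211/1080
Step 4: max=10753/1800, min=631103/108000, spread=14077/108000
Step 5: max=644317/108000, min=5691593/972000, spread=5363/48600
Step 6: max=357131/60000, min=171219191/29160000, spread=93859/1166400
Step 7: max=577863533/97200000, min=10287325519/1749600000, spread=4568723/69984000
Step 8: max=17314381111/2916000000, min=618075564371/104976000000, spread=8387449/167961600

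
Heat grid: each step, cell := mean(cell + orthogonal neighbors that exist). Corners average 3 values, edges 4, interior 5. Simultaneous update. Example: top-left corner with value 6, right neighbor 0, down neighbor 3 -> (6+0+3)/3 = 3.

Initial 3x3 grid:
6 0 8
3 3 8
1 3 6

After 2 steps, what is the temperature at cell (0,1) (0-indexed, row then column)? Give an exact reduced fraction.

Answer: 959/240

Derivation:
Step 1: cell (0,1) = 17/4
Step 2: cell (0,1) = 959/240
Full grid after step 2:
  7/2 959/240 95/18
  719/240 102/25 413/80
  53/18 293/80 91/18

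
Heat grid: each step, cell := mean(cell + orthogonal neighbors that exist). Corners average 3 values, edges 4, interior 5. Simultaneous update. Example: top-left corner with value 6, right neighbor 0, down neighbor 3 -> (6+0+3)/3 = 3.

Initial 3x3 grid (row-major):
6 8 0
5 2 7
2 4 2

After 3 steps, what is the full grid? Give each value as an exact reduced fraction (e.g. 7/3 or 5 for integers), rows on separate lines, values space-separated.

Answer: 10487/2160 7823/1800 3209/720
6551/1600 6527/1500 54259/14400
8617/2160 2813/800 8237/2160

Derivation:
After step 1:
  19/3 4 5
  15/4 26/5 11/4
  11/3 5/2 13/3
After step 2:
  169/36 77/15 47/12
  379/80 91/25 1037/240
  119/36 157/40 115/36
After step 3:
  10487/2160 7823/1800 3209/720
  6551/1600 6527/1500 54259/14400
  8617/2160 2813/800 8237/2160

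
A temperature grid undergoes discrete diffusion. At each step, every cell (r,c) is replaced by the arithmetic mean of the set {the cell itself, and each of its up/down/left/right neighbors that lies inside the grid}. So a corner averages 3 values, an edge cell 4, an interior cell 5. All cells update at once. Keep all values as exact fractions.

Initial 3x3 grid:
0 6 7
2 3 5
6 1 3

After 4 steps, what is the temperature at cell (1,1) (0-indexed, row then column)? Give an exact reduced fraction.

Answer: 649261/180000

Derivation:
Step 1: cell (1,1) = 17/5
Step 2: cell (1,1) = 179/50
Step 3: cell (1,1) = 10763/3000
Step 4: cell (1,1) = 649261/180000
Full grid after step 4:
  450593/129600 821239/216000 88603/21600
  2843581/864000 649261/180000 563701/144000
  34339/10800 326759/96000 159031/43200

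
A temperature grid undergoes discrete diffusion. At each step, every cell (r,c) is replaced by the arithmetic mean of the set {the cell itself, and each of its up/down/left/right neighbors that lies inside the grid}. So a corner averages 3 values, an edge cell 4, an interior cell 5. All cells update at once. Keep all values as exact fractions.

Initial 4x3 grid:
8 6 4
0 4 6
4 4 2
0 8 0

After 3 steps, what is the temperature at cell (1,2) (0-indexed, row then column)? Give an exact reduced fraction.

Answer: 7691/1800

Derivation:
Step 1: cell (1,2) = 4
Step 2: cell (1,2) = 49/12
Step 3: cell (1,2) = 7691/1800
Full grid after step 3:
  955/216 11353/2400 1001/216
  3683/900 4057/1000 7691/1800
  254/75 1397/375 6371/1800
  617/180 11767/3600 943/270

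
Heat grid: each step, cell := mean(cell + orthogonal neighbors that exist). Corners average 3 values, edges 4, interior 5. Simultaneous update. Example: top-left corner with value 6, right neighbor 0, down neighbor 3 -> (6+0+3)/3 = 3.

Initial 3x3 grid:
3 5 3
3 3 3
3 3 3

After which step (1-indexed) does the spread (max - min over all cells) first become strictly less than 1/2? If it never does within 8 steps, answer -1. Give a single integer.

Answer: 3

Derivation:
Step 1: max=11/3, min=3, spread=2/3
Step 2: max=427/120, min=3, spread=67/120
Step 3: max=3677/1080, min=307/100, spread=1807/5400
  -> spread < 1/2 first at step 3
Step 4: max=1453963/432000, min=8461/2700, spread=33401/144000
Step 5: max=12893933/3888000, min=853391/270000, spread=3025513/19440000
Step 6: max=5130526867/1555200000, min=45955949/14400000, spread=53531/497664
Step 7: max=305968925849/93312000000, min=12455116051/3888000000, spread=450953/5971968
Step 8: max=18305063560603/5598720000000, min=1500688610519/466560000000, spread=3799043/71663616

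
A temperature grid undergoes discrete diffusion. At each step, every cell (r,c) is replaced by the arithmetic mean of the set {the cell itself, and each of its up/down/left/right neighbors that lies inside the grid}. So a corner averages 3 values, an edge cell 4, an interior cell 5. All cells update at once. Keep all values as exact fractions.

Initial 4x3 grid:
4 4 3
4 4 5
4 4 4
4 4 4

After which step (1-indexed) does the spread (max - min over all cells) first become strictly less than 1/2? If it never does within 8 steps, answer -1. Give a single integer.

Step 1: max=17/4, min=15/4, spread=1/2
Step 2: max=329/80, min=47/12, spread=47/240
  -> spread < 1/2 first at step 2
Step 3: max=9809/2400, min=18973/4800, spread=43/320
Step 4: max=87689/21600, min=171743/43200, spread=727/8640
Step 5: max=8744531/2160000, min=69003493/17280000, spread=63517/1152000
Step 6: max=78632711/19440000, min=621623963/155520000, spread=297509/6220800
Step 7: max=2355260087/583200000, min=37365715417/9331200000, spread=12737839/373248000
Step 8: max=70618884179/17496000000, min=2243357018603/559872000000, spread=131578201/4478976000

Answer: 2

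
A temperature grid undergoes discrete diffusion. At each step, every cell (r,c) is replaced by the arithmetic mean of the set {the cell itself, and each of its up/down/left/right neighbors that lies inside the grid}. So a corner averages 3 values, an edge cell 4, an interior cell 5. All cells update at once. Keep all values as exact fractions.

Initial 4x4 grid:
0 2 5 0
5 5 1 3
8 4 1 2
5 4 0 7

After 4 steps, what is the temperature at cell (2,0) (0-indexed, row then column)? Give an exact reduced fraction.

Answer: 454661/108000

Derivation:
Step 1: cell (2,0) = 11/2
Step 2: cell (2,0) = 301/60
Step 3: cell (2,0) = 15647/3600
Step 4: cell (2,0) = 454661/108000
Full grid after step 4:
  55847/16200 325021/108000 291509/108000 31073/12960
  401161/108000 153257/45000 491551/180000 561133/216000
  454661/108000 651157/180000 5831/1875 63661/24000
  276199/64800 840187/216000 75331/24000 392/135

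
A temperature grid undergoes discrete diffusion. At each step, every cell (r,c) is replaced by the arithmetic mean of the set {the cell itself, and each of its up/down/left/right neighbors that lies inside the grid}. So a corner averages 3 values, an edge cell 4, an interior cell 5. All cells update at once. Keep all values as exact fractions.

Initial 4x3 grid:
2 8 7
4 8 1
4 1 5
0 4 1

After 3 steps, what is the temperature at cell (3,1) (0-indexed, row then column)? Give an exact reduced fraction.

Answer: 6181/2400

Derivation:
Step 1: cell (3,1) = 3/2
Step 2: cell (3,1) = 119/40
Step 3: cell (3,1) = 6181/2400
Full grid after step 3:
  1283/270 8349/1600 5407/1080
  31513/7200 8493/2000 33413/7200
  22423/7200 3609/1000 23723/7200
  6169/2160 6181/2400 6479/2160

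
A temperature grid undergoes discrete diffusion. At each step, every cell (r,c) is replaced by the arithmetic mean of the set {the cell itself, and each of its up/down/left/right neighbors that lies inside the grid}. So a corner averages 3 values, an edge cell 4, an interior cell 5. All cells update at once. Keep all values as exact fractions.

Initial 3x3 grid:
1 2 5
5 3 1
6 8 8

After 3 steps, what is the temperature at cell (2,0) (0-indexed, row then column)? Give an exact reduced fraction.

Answer: 2717/540

Derivation:
Step 1: cell (2,0) = 19/3
Step 2: cell (2,0) = 49/9
Step 3: cell (2,0) = 2717/540
Full grid after step 3:
  3659/1080 48271/14400 463/135
  6719/1600 6263/1500 60721/14400
  2717/540 24607/4800 5399/1080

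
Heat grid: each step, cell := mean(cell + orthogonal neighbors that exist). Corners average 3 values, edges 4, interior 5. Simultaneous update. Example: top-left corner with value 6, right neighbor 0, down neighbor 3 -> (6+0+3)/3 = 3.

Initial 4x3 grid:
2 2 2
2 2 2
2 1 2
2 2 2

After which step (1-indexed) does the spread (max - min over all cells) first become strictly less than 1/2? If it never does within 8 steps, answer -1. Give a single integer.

Answer: 1

Derivation:
Step 1: max=2, min=7/4, spread=1/4
  -> spread < 1/2 first at step 1
Step 2: max=2, min=177/100, spread=23/100
Step 3: max=787/400, min=8789/4800, spread=131/960
Step 4: max=14009/7200, min=79849/43200, spread=841/8640
Step 5: max=2786627/1440000, min=32017949/17280000, spread=56863/691200
Step 6: max=24930457/12960000, min=289505659/155520000, spread=386393/6220800
Step 7: max=9947641187/5184000000, min=116022276869/62208000000, spread=26795339/497664000
Step 8: max=594993850333/311040000000, min=6981144285871/3732480000000, spread=254051069/5971968000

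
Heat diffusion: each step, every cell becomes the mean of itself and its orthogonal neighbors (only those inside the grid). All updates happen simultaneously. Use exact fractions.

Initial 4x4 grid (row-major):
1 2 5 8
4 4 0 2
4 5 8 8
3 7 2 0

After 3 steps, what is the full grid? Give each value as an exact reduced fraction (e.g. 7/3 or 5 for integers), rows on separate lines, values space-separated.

Answer: 325/108 24299/7200 3051/800 3061/720
25409/7200 1087/300 8219/2000 1703/400
29017/7200 25969/6000 12667/3000 3107/720
9631/2160 1957/450 391/90 4453/1080

Derivation:
After step 1:
  7/3 3 15/4 5
  13/4 3 19/5 9/2
  4 28/5 23/5 9/2
  14/3 17/4 17/4 10/3
After step 2:
  103/36 145/48 311/80 53/12
  151/48 373/100 393/100 89/20
  1051/240 429/100 91/20 127/30
  155/36 563/120 493/120 145/36
After step 3:
  325/108 24299/7200 3051/800 3061/720
  25409/7200 1087/300 8219/2000 1703/400
  29017/7200 25969/6000 12667/3000 3107/720
  9631/2160 1957/450 391/90 4453/1080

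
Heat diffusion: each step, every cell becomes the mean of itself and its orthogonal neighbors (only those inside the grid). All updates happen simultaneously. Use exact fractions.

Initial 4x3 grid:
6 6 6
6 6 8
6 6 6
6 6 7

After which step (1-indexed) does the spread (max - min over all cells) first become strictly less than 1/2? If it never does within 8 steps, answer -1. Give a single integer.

Step 1: max=27/4, min=6, spread=3/4
Step 2: max=1579/240, min=6, spread=139/240
Step 3: max=46259/7200, min=607/100, spread=511/1440
  -> spread < 1/2 first at step 3
Step 4: max=1377193/216000, min=220163/36000, spread=11243/43200
Step 5: max=40975691/6480000, min=13297997/2160000, spread=10817/64800
Step 6: max=306384943/48600000, min=400244249/64800000, spread=992281/7776000
Step 7: max=10990737607/1749600000, min=19273894493/3110400000, spread=95470051/1119744000
Step 8: max=548660801129/87480000000, min=160885073191/25920000000, spread=363115463/5598720000

Answer: 3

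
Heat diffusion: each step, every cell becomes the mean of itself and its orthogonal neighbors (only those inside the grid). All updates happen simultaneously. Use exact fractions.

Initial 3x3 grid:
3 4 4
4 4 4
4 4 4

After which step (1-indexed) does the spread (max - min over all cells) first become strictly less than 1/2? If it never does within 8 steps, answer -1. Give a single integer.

Answer: 1

Derivation:
Step 1: max=4, min=11/3, spread=1/3
  -> spread < 1/2 first at step 1
Step 2: max=4, min=67/18, spread=5/18
Step 3: max=4, min=823/216, spread=41/216
Step 4: max=1429/360, min=49709/12960, spread=347/2592
Step 5: max=14243/3600, min=3003463/777600, spread=2921/31104
Step 6: max=1702517/432000, min=180795461/46656000, spread=24611/373248
Step 7: max=38223259/9720000, min=10878717967/2799360000, spread=207329/4478976
Step 8: max=2034798401/518400000, min=653816447549/167961600000, spread=1746635/53747712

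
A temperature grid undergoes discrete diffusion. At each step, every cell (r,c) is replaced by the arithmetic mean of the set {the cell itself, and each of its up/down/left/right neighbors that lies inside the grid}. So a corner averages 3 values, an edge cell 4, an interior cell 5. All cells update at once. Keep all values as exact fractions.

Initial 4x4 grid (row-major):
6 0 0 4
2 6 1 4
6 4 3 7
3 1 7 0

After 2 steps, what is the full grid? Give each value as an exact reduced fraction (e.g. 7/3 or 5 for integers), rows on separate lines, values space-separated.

After step 1:
  8/3 3 5/4 8/3
  5 13/5 14/5 4
  15/4 4 22/5 7/2
  10/3 15/4 11/4 14/3
After step 2:
  32/9 571/240 583/240 95/36
  841/240 87/25 301/100 389/120
  193/48 37/10 349/100 497/120
  65/18 83/24 467/120 131/36

Answer: 32/9 571/240 583/240 95/36
841/240 87/25 301/100 389/120
193/48 37/10 349/100 497/120
65/18 83/24 467/120 131/36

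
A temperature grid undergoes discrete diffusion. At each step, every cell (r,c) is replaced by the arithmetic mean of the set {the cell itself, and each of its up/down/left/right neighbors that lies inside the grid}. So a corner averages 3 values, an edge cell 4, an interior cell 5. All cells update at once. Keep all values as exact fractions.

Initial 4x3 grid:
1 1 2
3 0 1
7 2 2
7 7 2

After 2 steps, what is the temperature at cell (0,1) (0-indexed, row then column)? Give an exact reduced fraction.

Answer: 27/20

Derivation:
Step 1: cell (0,1) = 1
Step 2: cell (0,1) = 27/20
Full grid after step 2:
  65/36 27/20 43/36
  317/120 2 43/30
  181/40 16/5 77/30
  65/12 563/120 119/36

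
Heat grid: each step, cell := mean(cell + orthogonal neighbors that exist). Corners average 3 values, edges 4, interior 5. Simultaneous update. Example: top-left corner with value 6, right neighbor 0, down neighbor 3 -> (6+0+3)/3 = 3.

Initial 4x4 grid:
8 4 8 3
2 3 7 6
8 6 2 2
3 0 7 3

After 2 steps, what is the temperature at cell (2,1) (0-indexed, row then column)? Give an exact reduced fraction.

Answer: 87/20

Derivation:
Step 1: cell (2,1) = 19/5
Step 2: cell (2,1) = 87/20
Full grid after step 2:
  47/9 1219/240 1327/240 47/9
  143/30 122/25 122/25 1117/240
  131/30 87/20 401/100 331/80
  149/36 217/60 79/20 41/12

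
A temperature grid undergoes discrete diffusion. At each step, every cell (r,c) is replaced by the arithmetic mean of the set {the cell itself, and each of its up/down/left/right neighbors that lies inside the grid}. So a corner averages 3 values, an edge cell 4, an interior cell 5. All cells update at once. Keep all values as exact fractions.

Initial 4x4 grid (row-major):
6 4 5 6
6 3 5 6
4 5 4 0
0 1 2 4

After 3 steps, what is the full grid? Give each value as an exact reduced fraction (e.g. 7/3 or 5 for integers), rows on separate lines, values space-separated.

After step 1:
  16/3 9/2 5 17/3
  19/4 23/5 23/5 17/4
  15/4 17/5 16/5 7/2
  5/3 2 11/4 2
After step 2:
  175/36 583/120 593/120 179/36
  553/120 437/100 433/100 1081/240
  407/120 339/100 349/100 259/80
  89/36 589/240 199/80 11/4
After step 3:
  2579/540 2141/450 2149/450 10381/2160
  3877/900 6467/1500 25963/6000 30679/7200
  3119/900 4103/1200 3387/1000 8389/2400
  5989/2160 19447/7200 6709/2400 113/40

Answer: 2579/540 2141/450 2149/450 10381/2160
3877/900 6467/1500 25963/6000 30679/7200
3119/900 4103/1200 3387/1000 8389/2400
5989/2160 19447/7200 6709/2400 113/40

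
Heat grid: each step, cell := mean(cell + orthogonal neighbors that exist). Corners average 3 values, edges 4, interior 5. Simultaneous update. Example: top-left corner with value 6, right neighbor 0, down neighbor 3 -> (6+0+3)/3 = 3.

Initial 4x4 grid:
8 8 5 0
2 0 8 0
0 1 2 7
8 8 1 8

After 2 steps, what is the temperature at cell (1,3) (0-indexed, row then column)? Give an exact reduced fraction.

Step 1: cell (1,3) = 15/4
Step 2: cell (1,3) = 19/6
Full grid after step 2:
  55/12 203/40 91/24 32/9
  301/80 67/20 98/25 19/6
  767/240 341/100 18/5 257/60
  151/36 1007/240 1103/240 43/9

Answer: 19/6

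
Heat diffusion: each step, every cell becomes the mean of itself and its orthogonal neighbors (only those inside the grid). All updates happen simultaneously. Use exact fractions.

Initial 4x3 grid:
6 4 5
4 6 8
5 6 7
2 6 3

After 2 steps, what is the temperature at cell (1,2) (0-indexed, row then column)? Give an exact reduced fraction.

Step 1: cell (1,2) = 13/2
Step 2: cell (1,2) = 713/120
Full grid after step 2:
  91/18 1271/240 209/36
  593/120 143/25 713/120
  119/24 261/50 143/24
  77/18 239/48 187/36

Answer: 713/120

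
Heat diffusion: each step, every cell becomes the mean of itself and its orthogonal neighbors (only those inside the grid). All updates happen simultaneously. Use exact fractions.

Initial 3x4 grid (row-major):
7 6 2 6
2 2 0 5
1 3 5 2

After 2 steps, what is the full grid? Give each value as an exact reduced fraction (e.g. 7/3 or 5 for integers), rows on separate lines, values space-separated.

Answer: 49/12 307/80 893/240 133/36
63/20 77/25 293/100 863/240
31/12 197/80 241/80 13/4

Derivation:
After step 1:
  5 17/4 7/2 13/3
  3 13/5 14/5 13/4
  2 11/4 5/2 4
After step 2:
  49/12 307/80 893/240 133/36
  63/20 77/25 293/100 863/240
  31/12 197/80 241/80 13/4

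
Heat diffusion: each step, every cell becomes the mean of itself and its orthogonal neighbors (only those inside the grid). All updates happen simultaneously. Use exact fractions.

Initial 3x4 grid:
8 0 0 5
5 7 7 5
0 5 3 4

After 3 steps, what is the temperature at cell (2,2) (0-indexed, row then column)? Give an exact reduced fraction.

Step 1: cell (2,2) = 19/4
Step 2: cell (2,2) = 169/40
Step 3: cell (2,2) = 1749/400
Full grid after step 3:
  9143/2160 29327/7200 28607/7200 2111/540
  7693/1800 25531/6000 12523/3000 61969/14400
  4519/1080 3769/900 1749/400 1051/240

Answer: 1749/400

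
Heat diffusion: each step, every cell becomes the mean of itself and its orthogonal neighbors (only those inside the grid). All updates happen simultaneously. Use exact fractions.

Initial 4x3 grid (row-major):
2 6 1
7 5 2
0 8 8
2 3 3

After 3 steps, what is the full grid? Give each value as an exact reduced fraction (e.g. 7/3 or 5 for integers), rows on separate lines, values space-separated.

After step 1:
  5 7/2 3
  7/2 28/5 4
  17/4 24/5 21/4
  5/3 4 14/3
After step 2:
  4 171/40 7/2
  367/80 107/25 357/80
  853/240 239/50 1123/240
  119/36 227/60 167/36
After step 3:
  343/80 3211/800 979/240
  9853/2400 4477/1000 10153/2400
  29209/7200 6323/1500 33409/7200
  7663/2160 14857/3600 9433/2160

Answer: 343/80 3211/800 979/240
9853/2400 4477/1000 10153/2400
29209/7200 6323/1500 33409/7200
7663/2160 14857/3600 9433/2160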